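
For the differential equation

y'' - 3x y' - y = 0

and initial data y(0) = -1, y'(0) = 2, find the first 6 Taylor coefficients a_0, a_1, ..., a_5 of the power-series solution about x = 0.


Ansatz: y(x) = sum_{n>=0} a_n x^n, so y'(x) = sum_{n>=1} n a_n x^(n-1) and y''(x) = sum_{n>=2} n(n-1) a_n x^(n-2).
Substitute into P(x) y'' + Q(x) y' + R(x) y = 0 with P(x) = 1, Q(x) = -3x, R(x) = -1, and match powers of x.
Initial conditions: a_0 = -1, a_1 = 2.
Setting the coefficient of each power of x to zero and solving order by order (substituting the coefficients already found):
  x^0: 2 a_2 - a_0 = 0  ->  2 a_2 = a_0 = -1  ->  a_2 = -1/2
  x^1: 6 a_3 - 4 a_1 = 0  ->  6 a_3 = 4 a_1 = 8  ->  a_3 = 4/3
  x^2: 12 a_4 - 7 a_2 = 0  ->  12 a_4 = 7 a_2 = -7/2  ->  a_4 = -7/24
  x^3: 20 a_5 - 10 a_3 = 0  ->  20 a_5 = 10 a_3 = 40/3  ->  a_5 = 2/3
Truncated series: y(x) = -1 + 2 x - (1/2) x^2 + (4/3) x^3 - (7/24) x^4 + (2/3) x^5 + O(x^6).

a_0 = -1; a_1 = 2; a_2 = -1/2; a_3 = 4/3; a_4 = -7/24; a_5 = 2/3


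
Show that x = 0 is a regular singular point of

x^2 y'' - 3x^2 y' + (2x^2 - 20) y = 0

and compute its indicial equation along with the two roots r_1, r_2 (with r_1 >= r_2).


Divide by x^2 to reach normal form y'' + P_1(x) y' + P_2(x) y = 0 with P_1(x) = -3 and P_2(x) = 2 - 20/x^2.
x = 0 is a singular point because the y-coefficient 2 - 20/x^2 has a pole at x = 0.
It is a regular singular point because x P_1(x) = p(x) = -3x and x^2 P_2(x) = q(x) = 2x^2 - 20 are polynomials, hence analytic at x = 0.
p(0) = 0,  q(0) = -20.
Indicial equation: r(r-1) + p(0) r + q(0) = 0, i.e. r^2 + (p(0) - 1) r + q(0) = 0, i.e. r^2 - 1 r - 20 = 0.
Discriminant: (-1)^2 - 4(-20) = 81, so r = (1 ± 9)/2.
Solving: r_1 = 5, r_2 = -4.

indicial: r^2 - 1 r - 20 = 0; roots r_1 = 5, r_2 = -4


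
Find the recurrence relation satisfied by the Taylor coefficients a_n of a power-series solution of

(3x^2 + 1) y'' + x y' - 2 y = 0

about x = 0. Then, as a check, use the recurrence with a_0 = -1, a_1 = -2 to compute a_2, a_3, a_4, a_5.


Substitute y = sum_n a_n x^n.
(1 + 3 x^2) y'' contributes (n+2)(n+1) a_{n+2} + 3 n(n-1) a_n at x^n.
x y'(x) contributes n a_n at x^n.
-2 y(x) contributes -2 a_n at x^n.
Matching x^n: (n+2)(n+1) a_{n+2} + (3 n(n-1) + n - 2) a_n = 0.
Thus a_{n+2} = (-3 n(n-1) - n + 2) / ((n+1)(n+2)) * a_n.

Check with a_0 = -1, a_1 = -2 (apply the recurrence for n = 0, 1, 2, 3): a_0 = -1, a_1 = -2, a_2 = -1, a_3 = -1/3, a_4 = 1/2, a_5 = 19/60.

a_(n+2) = (-3 n(n-1) - n + 2) / ((n+1)(n+2)) * a_n; check: a_0 = -1, a_1 = -2, a_2 = -1, a_3 = -1/3, a_4 = 1/2, a_5 = 19/60


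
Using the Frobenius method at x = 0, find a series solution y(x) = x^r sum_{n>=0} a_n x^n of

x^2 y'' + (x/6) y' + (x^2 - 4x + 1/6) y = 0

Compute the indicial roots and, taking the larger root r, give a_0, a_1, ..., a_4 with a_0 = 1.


Write in Frobenius form y'' + (p(x)/x) y' + (q(x)/x^2) y = 0:
  p(x) = 1/6,  q(x) = x^2 - 4x + 1/6.
Indicial equation: r(r-1) + (1/6) r + (1/6) = 0 -> roots r_1 = 1/2, r_2 = 1/3.
Take r = r_1 = 1/2. Let y(x) = x^r sum_{n>=0} a_n x^n with a_0 = 1.
Substitute y = x^r sum a_n x^n and match x^{r+n}. The recurrence is
  D(n) a_n - 4 a_{n-1} + 1 a_{n-2} = 0,  where D(n) = (r+n)(r+n-1) + (1/6)(r+n) + (1/6).
  a_n = [4 a_{n-1} - 1 a_{n-2}] / D(n).
Since the indicial polynomial factors as (r - r_1)(r - r_2), D(n) = (r_1 + n - r_1)(r_1 + n - r_2) = n(n + 1/6).
Evaluating step by step (a_0 = 1):
  n = 1: D(1) = 1(1 + 1/6) = 7/6; numerator = 4(1) = 4; a_1 = (4)/(7/6) = 24/7
  n = 2: D(2) = 2(2 + 1/6) = 13/3; numerator = 4(24/7) - 1(1) = 89/7; a_2 = (89/7)/(13/3) = 267/91
  n = 3: D(3) = 3(3 + 1/6) = 19/2; numerator = 4(267/91) - 1(24/7) = 108/13; a_3 = (108/13)/(19/2) = 216/247
  n = 4: D(4) = 4(4 + 1/6) = 50/3; numerator = 4(216/247) - 1(267/91) = 75/133; a_4 = (75/133)/(50/3) = 9/266

r = 1/2; a_0 = 1; a_1 = 24/7; a_2 = 267/91; a_3 = 216/247; a_4 = 9/266


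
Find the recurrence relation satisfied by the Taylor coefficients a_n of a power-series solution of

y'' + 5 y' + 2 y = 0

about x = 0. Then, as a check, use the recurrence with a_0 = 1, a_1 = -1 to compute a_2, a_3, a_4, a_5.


Substitute y = sum_n a_n x^n.
y''(x) has coefficient (n+2)(n+1) a_{n+2} at x^n;
5 y'(x) has coefficient 5 (n+1) a_{n+1} at x^n;
2 y(x) has coefficient 2 a_n at x^n.
Matching x^n: (n+2)(n+1) a_{n+2} + 5 (n+1) a_{n+1} + 2 a_n = 0.
Thus a_{n+2} = [-5 (n+1) a_{n+1} - 2 a_n] / ((n+1)(n+2)).

Check with a_0 = 1, a_1 = -1 (apply the recurrence for n = 0, 1, 2, 3): a_0 = 1, a_1 = -1, a_2 = 3/2, a_3 = -13/6, a_4 = 59/24, a_5 = -269/120.

a_(n+2) = [-5 (n+1) a_(n+1) - 2 a_n] / ((n+1)(n+2)); check: a_0 = 1, a_1 = -1, a_2 = 3/2, a_3 = -13/6, a_4 = 59/24, a_5 = -269/120


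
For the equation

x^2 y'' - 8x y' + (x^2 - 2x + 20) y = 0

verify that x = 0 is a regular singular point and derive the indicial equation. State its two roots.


Divide by x^2 to reach normal form y'' + P_1(x) y' + P_2(x) y = 0 with P_1(x) = -8/x and P_2(x) = 1 - 2/x + 20/x^2.
x = 0 is a singular point because the y'-coefficient -8/x has a pole at x = 0 and the y-coefficient 1 - 2/x + 20/x^2 has a pole at x = 0.
It is a regular singular point because x P_1(x) = p(x) = -8 and x^2 P_2(x) = q(x) = x^2 - 2x + 20 are polynomials, hence analytic at x = 0.
p(0) = -8,  q(0) = 20.
Indicial equation: r(r-1) + p(0) r + q(0) = 0, i.e. r^2 + (p(0) - 1) r + q(0) = 0, i.e. r^2 - 9 r + 20 = 0.
Discriminant: (-9)^2 - 4(20) = 1, so r = (9 ± 1)/2.
Solving: r_1 = 5, r_2 = 4.

indicial: r^2 - 9 r + 20 = 0; roots r_1 = 5, r_2 = 4


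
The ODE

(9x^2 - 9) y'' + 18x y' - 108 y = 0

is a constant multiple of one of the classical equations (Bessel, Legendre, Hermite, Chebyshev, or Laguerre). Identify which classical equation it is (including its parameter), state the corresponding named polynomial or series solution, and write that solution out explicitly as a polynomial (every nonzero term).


All three coefficients share the factor -9; dividing through by -9 gives  (1 - x^2) y'' - 2x y' + 12 y = 0.
This matches the Legendre equation (1 - x^2) y'' - 2x y' + n(n+1) y = 0 (note the -2x y' term) with n(n+1) = 12, so n = 3; the polynomial solution is P_3(x).
With y = sum_k a_k x^k, matching x^k gives (k+2)(k+1) a_{k+2} = [k(k+1) - n(n+1)] a_k = (k - 3)(k + 4) a_k. The right side vanishes at k = 3, so the series with the parity of 3 terminates at degree 3.
Standard normalization (P_n(1) = 1): leading coefficient (2n)!/(2^n (n!)^2) = 720/(8*36) = 5/2, so a_3 = 5/2. Work downward with a_k = (k+1)(k+2) a_{k+2} / ((k - 3)(k + 4)):
  a_1 = (2)(3)(5/2) / ((1 - 3)(1 + 4)) = 15/(-10) = -3/2
Hence P_3(x) = 5 x^3/2 - 3 x/2.

P_3(x); series = 5 x^3/2 - 3 x/2


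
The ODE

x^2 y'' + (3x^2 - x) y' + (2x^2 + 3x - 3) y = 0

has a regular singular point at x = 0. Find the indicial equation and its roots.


Divide by x^2 to reach normal form y'' + P_1(x) y' + P_2(x) y = 0 with P_1(x) = 3 - 1/x and P_2(x) = 2 + 3/x - 3/x^2.
x = 0 is a singular point because the y'-coefficient 3 - 1/x has a pole at x = 0 and the y-coefficient 2 + 3/x - 3/x^2 has a pole at x = 0.
It is a regular singular point because x P_1(x) = p(x) = 3x - 1 and x^2 P_2(x) = q(x) = 2x^2 + 3x - 3 are polynomials, hence analytic at x = 0.
p(0) = -1,  q(0) = -3.
Indicial equation: r(r-1) + p(0) r + q(0) = 0, i.e. r^2 + (p(0) - 1) r + q(0) = 0, i.e. r^2 - 2 r - 3 = 0.
Discriminant: (-2)^2 - 4(-3) = 16, so r = (2 ± 4)/2.
Solving: r_1 = 3, r_2 = -1.

indicial: r^2 - 2 r - 3 = 0; roots r_1 = 3, r_2 = -1


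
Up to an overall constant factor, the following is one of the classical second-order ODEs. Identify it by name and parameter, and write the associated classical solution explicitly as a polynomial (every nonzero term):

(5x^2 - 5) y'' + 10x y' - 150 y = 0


All three coefficients share the factor -5; dividing through by -5 gives  (1 - x^2) y'' - 2x y' + 30 y = 0.
This matches the Legendre equation (1 - x^2) y'' - 2x y' + n(n+1) y = 0 (note the -2x y' term) with n(n+1) = 30, so n = 5; the polynomial solution is P_5(x).
With y = sum_k a_k x^k, matching x^k gives (k+2)(k+1) a_{k+2} = [k(k+1) - n(n+1)] a_k = (k - 5)(k + 6) a_k. The right side vanishes at k = 5, so the series with the parity of 5 terminates at degree 5.
Standard normalization (P_n(1) = 1): leading coefficient (2n)!/(2^n (n!)^2) = 3628800/(32*14400) = 63/8, so a_5 = 63/8. Work downward with a_k = (k+1)(k+2) a_{k+2} / ((k - 5)(k + 6)):
  a_3 = (4)(5)(63/8) / ((3 - 5)(3 + 6)) = (315/2)/(-18) = -35/4
  a_1 = (2)(3)(-35/4) / ((1 - 5)(1 + 6)) = (-105/2)/(-28) = 15/8
Hence P_5(x) = 63 x^5/8 - 35 x^3/4 + 15 x/8.

P_5(x); series = 63 x^5/8 - 35 x^3/4 + 15 x/8


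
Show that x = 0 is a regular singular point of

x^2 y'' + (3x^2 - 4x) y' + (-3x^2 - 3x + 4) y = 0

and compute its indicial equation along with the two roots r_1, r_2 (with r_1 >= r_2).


Divide by x^2 to reach normal form y'' + P_1(x) y' + P_2(x) y = 0 with P_1(x) = 3 - 4/x and P_2(x) = -3 - 3/x + 4/x^2.
x = 0 is a singular point because the y'-coefficient 3 - 4/x has a pole at x = 0 and the y-coefficient -3 - 3/x + 4/x^2 has a pole at x = 0.
It is a regular singular point because x P_1(x) = p(x) = 3x - 4 and x^2 P_2(x) = q(x) = -3x^2 - 3x + 4 are polynomials, hence analytic at x = 0.
p(0) = -4,  q(0) = 4.
Indicial equation: r(r-1) + p(0) r + q(0) = 0, i.e. r^2 + (p(0) - 1) r + q(0) = 0, i.e. r^2 - 5 r + 4 = 0.
Discriminant: (-5)^2 - 4(4) = 9, so r = (5 ± 3)/2.
Solving: r_1 = 4, r_2 = 1.

indicial: r^2 - 5 r + 4 = 0; roots r_1 = 4, r_2 = 1


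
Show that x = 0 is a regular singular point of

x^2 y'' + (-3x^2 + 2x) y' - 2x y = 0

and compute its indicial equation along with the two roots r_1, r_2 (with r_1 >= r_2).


Divide by x^2 to reach normal form y'' + P_1(x) y' + P_2(x) y = 0 with P_1(x) = -3 + 2/x and P_2(x) = -2/x.
x = 0 is a singular point because the y'-coefficient -3 + 2/x has a pole at x = 0 and the y-coefficient -2/x has a pole at x = 0.
It is a regular singular point because x P_1(x) = p(x) = 2 - 3x and x^2 P_2(x) = q(x) = -2x are polynomials, hence analytic at x = 0.
p(0) = 2,  q(0) = 0.
Indicial equation: r(r-1) + p(0) r + q(0) = 0, i.e. r^2 + (p(0) - 1) r + q(0) = 0, i.e. r^2 + 1 r = 0.
Discriminant: (1)^2 - 4(0) = 1, so r = (-1 ± 1)/2.
Solving: r_1 = 0, r_2 = -1.

indicial: r^2 + 1 r = 0; roots r_1 = 0, r_2 = -1


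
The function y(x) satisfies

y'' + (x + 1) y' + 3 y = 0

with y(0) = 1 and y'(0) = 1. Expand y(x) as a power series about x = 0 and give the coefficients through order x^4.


Ansatz: y(x) = sum_{n>=0} a_n x^n, so y'(x) = sum_{n>=1} n a_n x^(n-1) and y''(x) = sum_{n>=2} n(n-1) a_n x^(n-2).
Substitute into P(x) y'' + Q(x) y' + R(x) y = 0 with P(x) = 1, Q(x) = x + 1, R(x) = 3, and match powers of x.
Initial conditions: a_0 = 1, a_1 = 1.
Setting the coefficient of each power of x to zero and solving order by order (substituting the coefficients already found):
  x^0: 2 a_2 + a_1 + 3 a_0 = 0  ->  2 a_2 = -a_1 - 3 a_0 = -4  ->  a_2 = -2
  x^1: 6 a_3 + 2 a_2 + 4 a_1 = 0  ->  6 a_3 = -2 a_2 - 4 a_1 = 0  ->  a_3 = 0
  x^2: 12 a_4 + 3 a_3 + 5 a_2 = 0  ->  12 a_4 = -3 a_3 - 5 a_2 = 10  ->  a_4 = 5/6
Truncated series: y(x) = 1 + x - 2 x^2 + (5/6) x^4 + O(x^5).

a_0 = 1; a_1 = 1; a_2 = -2; a_3 = 0; a_4 = 5/6


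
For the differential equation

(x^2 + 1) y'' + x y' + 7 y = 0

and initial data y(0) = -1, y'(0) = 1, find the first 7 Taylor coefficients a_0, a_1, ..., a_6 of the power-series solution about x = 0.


Ansatz: y(x) = sum_{n>=0} a_n x^n, so y'(x) = sum_{n>=1} n a_n x^(n-1) and y''(x) = sum_{n>=2} n(n-1) a_n x^(n-2).
Substitute into P(x) y'' + Q(x) y' + R(x) y = 0 with P(x) = x^2 + 1, Q(x) = x, R(x) = 7, and match powers of x.
Initial conditions: a_0 = -1, a_1 = 1.
Setting the coefficient of each power of x to zero and solving order by order (substituting the coefficients already found):
  x^0: 2 a_2 + 7 a_0 = 0  ->  2 a_2 = -7 a_0 = 7  ->  a_2 = 7/2
  x^1: 6 a_3 + 8 a_1 = 0  ->  6 a_3 = -8 a_1 = -8  ->  a_3 = -4/3
  x^2: 12 a_4 + 11 a_2 = 0  ->  12 a_4 = -11 a_2 = -77/2  ->  a_4 = -77/24
  x^3: 20 a_5 + 16 a_3 = 0  ->  20 a_5 = -16 a_3 = 64/3  ->  a_5 = 16/15
  x^4: 30 a_6 + 23 a_4 = 0  ->  30 a_6 = -23 a_4 = 1771/24  ->  a_6 = 1771/720
Truncated series: y(x) = -1 + x + (7/2) x^2 - (4/3) x^3 - (77/24) x^4 + (16/15) x^5 + (1771/720) x^6 + O(x^7).

a_0 = -1; a_1 = 1; a_2 = 7/2; a_3 = -4/3; a_4 = -77/24; a_5 = 16/15; a_6 = 1771/720


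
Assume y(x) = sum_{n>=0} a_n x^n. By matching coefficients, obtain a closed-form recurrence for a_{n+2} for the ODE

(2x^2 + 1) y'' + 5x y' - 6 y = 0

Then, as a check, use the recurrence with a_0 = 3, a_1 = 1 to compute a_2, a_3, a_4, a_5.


Substitute y = sum_n a_n x^n.
(1 + 2 x^2) y'' contributes (n+2)(n+1) a_{n+2} + 2 n(n-1) a_n at x^n.
5 x y'(x) contributes 5 n a_n at x^n.
-6 y(x) contributes -6 a_n at x^n.
Matching x^n: (n+2)(n+1) a_{n+2} + (2 n(n-1) + 5 n - 6) a_n = 0.
Thus a_{n+2} = (-2 n(n-1) - 5 n + 6) / ((n+1)(n+2)) * a_n.

Check with a_0 = 3, a_1 = 1 (apply the recurrence for n = 0, 1, 2, 3): a_0 = 3, a_1 = 1, a_2 = 9, a_3 = 1/6, a_4 = -6, a_5 = -7/40.

a_(n+2) = (-2 n(n-1) - 5 n + 6) / ((n+1)(n+2)) * a_n; check: a_0 = 3, a_1 = 1, a_2 = 9, a_3 = 1/6, a_4 = -6, a_5 = -7/40


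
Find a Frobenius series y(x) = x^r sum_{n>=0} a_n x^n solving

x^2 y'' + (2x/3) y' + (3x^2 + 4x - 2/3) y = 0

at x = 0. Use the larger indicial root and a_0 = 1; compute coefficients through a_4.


Write in Frobenius form y'' + (p(x)/x) y' + (q(x)/x^2) y = 0:
  p(x) = 2/3,  q(x) = 3x^2 + 4x - 2/3.
Indicial equation: r(r-1) + (2/3) r + (-2/3) = 0 -> roots r_1 = 1, r_2 = -2/3.
Take r = r_1 = 1. Let y(x) = x^r sum_{n>=0} a_n x^n with a_0 = 1.
Substitute y = x^r sum a_n x^n and match x^{r+n}. The recurrence is
  D(n) a_n + 4 a_{n-1} + 3 a_{n-2} = 0,  where D(n) = (r+n)(r+n-1) + (2/3)(r+n) + (-2/3).
  a_n = [-4 a_{n-1} - 3 a_{n-2}] / D(n).
Since the indicial polynomial factors as (r - r_1)(r - r_2), D(n) = (r_1 + n - r_1)(r_1 + n - r_2) = n(n + 5/3).
Evaluating step by step (a_0 = 1):
  n = 1: D(1) = 1(1 + 5/3) = 8/3; numerator = -4(1) = -4; a_1 = (-4)/(8/3) = -3/2
  n = 2: D(2) = 2(2 + 5/3) = 22/3; numerator = -4(-3/2) - 3(1) = 3; a_2 = (3)/(22/3) = 9/22
  n = 3: D(3) = 3(3 + 5/3) = 14; numerator = -4(9/22) - 3(-3/2) = 63/22; a_3 = (63/22)/(14) = 9/44
  n = 4: D(4) = 4(4 + 5/3) = 68/3; numerator = -4(9/44) - 3(9/22) = -45/22; a_4 = (-45/22)/(68/3) = -135/1496

r = 1; a_0 = 1; a_1 = -3/2; a_2 = 9/22; a_3 = 9/44; a_4 = -135/1496


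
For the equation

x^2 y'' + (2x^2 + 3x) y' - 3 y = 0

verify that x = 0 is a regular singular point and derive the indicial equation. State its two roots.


Divide by x^2 to reach normal form y'' + P_1(x) y' + P_2(x) y = 0 with P_1(x) = 2 + 3/x and P_2(x) = -3/x^2.
x = 0 is a singular point because the y'-coefficient 2 + 3/x has a pole at x = 0 and the y-coefficient -3/x^2 has a pole at x = 0.
It is a regular singular point because x P_1(x) = p(x) = 2x + 3 and x^2 P_2(x) = q(x) = -3 are polynomials, hence analytic at x = 0.
p(0) = 3,  q(0) = -3.
Indicial equation: r(r-1) + p(0) r + q(0) = 0, i.e. r^2 + (p(0) - 1) r + q(0) = 0, i.e. r^2 + 2 r - 3 = 0.
Discriminant: (2)^2 - 4(-3) = 16, so r = (-2 ± 4)/2.
Solving: r_1 = 1, r_2 = -3.

indicial: r^2 + 2 r - 3 = 0; roots r_1 = 1, r_2 = -3


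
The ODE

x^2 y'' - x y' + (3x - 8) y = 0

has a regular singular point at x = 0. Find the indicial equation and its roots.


Divide by x^2 to reach normal form y'' + P_1(x) y' + P_2(x) y = 0 with P_1(x) = -1/x and P_2(x) = 3/x - 8/x^2.
x = 0 is a singular point because the y'-coefficient -1/x has a pole at x = 0 and the y-coefficient 3/x - 8/x^2 has a pole at x = 0.
It is a regular singular point because x P_1(x) = p(x) = -1 and x^2 P_2(x) = q(x) = 3x - 8 are polynomials, hence analytic at x = 0.
p(0) = -1,  q(0) = -8.
Indicial equation: r(r-1) + p(0) r + q(0) = 0, i.e. r^2 + (p(0) - 1) r + q(0) = 0, i.e. r^2 - 2 r - 8 = 0.
Discriminant: (-2)^2 - 4(-8) = 36, so r = (2 ± 6)/2.
Solving: r_1 = 4, r_2 = -2.

indicial: r^2 - 2 r - 8 = 0; roots r_1 = 4, r_2 = -2


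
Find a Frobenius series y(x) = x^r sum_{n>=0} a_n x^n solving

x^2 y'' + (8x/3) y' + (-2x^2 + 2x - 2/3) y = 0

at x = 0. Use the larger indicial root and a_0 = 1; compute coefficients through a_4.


Write in Frobenius form y'' + (p(x)/x) y' + (q(x)/x^2) y = 0:
  p(x) = 8/3,  q(x) = -2x^2 + 2x - 2/3.
Indicial equation: r(r-1) + (8/3) r + (-2/3) = 0 -> roots r_1 = 1/3, r_2 = -2.
Take r = r_1 = 1/3. Let y(x) = x^r sum_{n>=0} a_n x^n with a_0 = 1.
Substitute y = x^r sum a_n x^n and match x^{r+n}. The recurrence is
  D(n) a_n + 2 a_{n-1} - 2 a_{n-2} = 0,  where D(n) = (r+n)(r+n-1) + (8/3)(r+n) + (-2/3).
  a_n = [-2 a_{n-1} + 2 a_{n-2}] / D(n).
Since the indicial polynomial factors as (r - r_1)(r - r_2), D(n) = (r_1 + n - r_1)(r_1 + n - r_2) = n(n + 7/3).
Evaluating step by step (a_0 = 1):
  n = 1: D(1) = 1(1 + 7/3) = 10/3; numerator = -2(1) = -2; a_1 = (-2)/(10/3) = -3/5
  n = 2: D(2) = 2(2 + 7/3) = 26/3; numerator = -2(-3/5) + 2(1) = 16/5; a_2 = (16/5)/(26/3) = 24/65
  n = 3: D(3) = 3(3 + 7/3) = 16; numerator = -2(24/65) + 2(-3/5) = -126/65; a_3 = (-126/65)/(16) = -63/520
  n = 4: D(4) = 4(4 + 7/3) = 76/3; numerator = -2(-63/520) + 2(24/65) = 51/52; a_4 = (51/52)/(76/3) = 153/3952

r = 1/3; a_0 = 1; a_1 = -3/5; a_2 = 24/65; a_3 = -63/520; a_4 = 153/3952


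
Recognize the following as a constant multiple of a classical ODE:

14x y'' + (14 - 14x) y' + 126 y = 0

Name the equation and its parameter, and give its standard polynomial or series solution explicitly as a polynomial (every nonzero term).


All three coefficients share the factor 14; dividing through by 14 gives  x y'' + (1 - x) y' + 9 y = 0.
This matches the Laguerre equation x y'' + (1 - x) y' + n y = 0 with n = 9; the polynomial solution is L_9(x).
With y = sum_k a_k x^k, matching x^k gives (k+1)k a_{k+1} + (k+1) a_{k+1} - k a_k + n a_k = 0, i.e. (k+1)^2 a_{k+1} = (k - n) a_k = (k - 9) a_k. The right side vanishes at k = 9, so the series terminates at degree 9.
Standard normalization L_n(0) = 1 gives a_0 = 1. Work upward with a_{k+1} = (k - 9) a_k / (k+1)^2:
  a_1 = (0 - 9)(1) / 1^2 = -9/1 = -9
  a_2 = (1 - 9)(-9) / 2^2 = 72/4 = 18
  a_3 = (2 - 9)(18) / 3^2 = -126/9 = -14
  a_4 = (3 - 9)(-14) / 4^2 = 84/16 = 21/4
  a_5 = (4 - 9)(21/4) / 5^2 = (-105/4)/25 = -21/20
  a_6 = (5 - 9)(-21/20) / 6^2 = (21/5)/36 = 7/60
  a_7 = (6 - 9)(7/60) / 7^2 = (-7/20)/49 = -1/140
  a_8 = (7 - 9)(-1/140) / 8^2 = (1/70)/64 = 1/4480
  a_9 = (8 - 9)(1/4480) / 9^2 = (-1/4480)/81 = -1/362880
Hence L_9(x) = -x^9/362880 + x^8/4480 - x^7/140 + 7 x^6/60 - 21 x^5/20 + 21 x^4/4 - 14 x^3 + 18 x^2 - 9 x + 1.

L_9(x); series = -x^9/362880 + x^8/4480 - x^7/140 + 7 x^6/60 - 21 x^5/20 + 21 x^4/4 - 14 x^3 + 18 x^2 - 9 x + 1


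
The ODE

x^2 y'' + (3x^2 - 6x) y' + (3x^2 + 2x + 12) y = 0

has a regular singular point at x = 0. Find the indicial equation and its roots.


Divide by x^2 to reach normal form y'' + P_1(x) y' + P_2(x) y = 0 with P_1(x) = 3 - 6/x and P_2(x) = 3 + 2/x + 12/x^2.
x = 0 is a singular point because the y'-coefficient 3 - 6/x has a pole at x = 0 and the y-coefficient 3 + 2/x + 12/x^2 has a pole at x = 0.
It is a regular singular point because x P_1(x) = p(x) = 3x - 6 and x^2 P_2(x) = q(x) = 3x^2 + 2x + 12 are polynomials, hence analytic at x = 0.
p(0) = -6,  q(0) = 12.
Indicial equation: r(r-1) + p(0) r + q(0) = 0, i.e. r^2 + (p(0) - 1) r + q(0) = 0, i.e. r^2 - 7 r + 12 = 0.
Discriminant: (-7)^2 - 4(12) = 1, so r = (7 ± 1)/2.
Solving: r_1 = 4, r_2 = 3.

indicial: r^2 - 7 r + 12 = 0; roots r_1 = 4, r_2 = 3


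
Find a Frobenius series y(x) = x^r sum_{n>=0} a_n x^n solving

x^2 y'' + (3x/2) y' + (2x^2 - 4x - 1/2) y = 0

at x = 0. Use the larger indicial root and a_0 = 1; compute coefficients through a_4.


Write in Frobenius form y'' + (p(x)/x) y' + (q(x)/x^2) y = 0:
  p(x) = 3/2,  q(x) = 2x^2 - 4x - 1/2.
Indicial equation: r(r-1) + (3/2) r + (-1/2) = 0 -> roots r_1 = 1/2, r_2 = -1.
Take r = r_1 = 1/2. Let y(x) = x^r sum_{n>=0} a_n x^n with a_0 = 1.
Substitute y = x^r sum a_n x^n and match x^{r+n}. The recurrence is
  D(n) a_n - 4 a_{n-1} + 2 a_{n-2} = 0,  where D(n) = (r+n)(r+n-1) + (3/2)(r+n) + (-1/2).
  a_n = [4 a_{n-1} - 2 a_{n-2}] / D(n).
Since the indicial polynomial factors as (r - r_1)(r - r_2), D(n) = (r_1 + n - r_1)(r_1 + n - r_2) = n(n + 3/2).
Evaluating step by step (a_0 = 1):
  n = 1: D(1) = 1(1 + 3/2) = 5/2; numerator = 4(1) = 4; a_1 = (4)/(5/2) = 8/5
  n = 2: D(2) = 2(2 + 3/2) = 7; numerator = 4(8/5) - 2(1) = 22/5; a_2 = (22/5)/(7) = 22/35
  n = 3: D(3) = 3(3 + 3/2) = 27/2; numerator = 4(22/35) - 2(8/5) = -24/35; a_3 = (-24/35)/(27/2) = -16/315
  n = 4: D(4) = 4(4 + 3/2) = 22; numerator = 4(-16/315) - 2(22/35) = -92/63; a_4 = (-92/63)/(22) = -46/693

r = 1/2; a_0 = 1; a_1 = 8/5; a_2 = 22/35; a_3 = -16/315; a_4 = -46/693


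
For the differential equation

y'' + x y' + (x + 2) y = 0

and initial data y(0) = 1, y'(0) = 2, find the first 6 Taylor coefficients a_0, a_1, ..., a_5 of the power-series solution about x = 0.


Ansatz: y(x) = sum_{n>=0} a_n x^n, so y'(x) = sum_{n>=1} n a_n x^(n-1) and y''(x) = sum_{n>=2} n(n-1) a_n x^(n-2).
Substitute into P(x) y'' + Q(x) y' + R(x) y = 0 with P(x) = 1, Q(x) = x, R(x) = x + 2, and match powers of x.
Initial conditions: a_0 = 1, a_1 = 2.
Setting the coefficient of each power of x to zero and solving order by order (substituting the coefficients already found):
  x^0: 2 a_2 + 2 a_0 = 0  ->  2 a_2 = -2 a_0 = -2  ->  a_2 = -1
  x^1: 6 a_3 + 3 a_1 + a_0 = 0  ->  6 a_3 = -3 a_1 - a_0 = -7  ->  a_3 = -7/6
  x^2: 12 a_4 + 4 a_2 + a_1 = 0  ->  12 a_4 = -4 a_2 - a_1 = 2  ->  a_4 = 1/6
  x^3: 20 a_5 + 5 a_3 + a_2 = 0  ->  20 a_5 = -5 a_3 - a_2 = 41/6  ->  a_5 = 41/120
Truncated series: y(x) = 1 + 2 x - x^2 - (7/6) x^3 + (1/6) x^4 + (41/120) x^5 + O(x^6).

a_0 = 1; a_1 = 2; a_2 = -1; a_3 = -7/6; a_4 = 1/6; a_5 = 41/120


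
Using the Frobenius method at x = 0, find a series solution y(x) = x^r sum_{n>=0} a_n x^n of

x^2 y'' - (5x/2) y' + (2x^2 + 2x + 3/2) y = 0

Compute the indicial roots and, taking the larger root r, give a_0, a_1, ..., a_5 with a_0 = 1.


Write in Frobenius form y'' + (p(x)/x) y' + (q(x)/x^2) y = 0:
  p(x) = -5/2,  q(x) = 2x^2 + 2x + 3/2.
Indicial equation: r(r-1) + (-5/2) r + (3/2) = 0 -> roots r_1 = 3, r_2 = 1/2.
Take r = r_1 = 3. Let y(x) = x^r sum_{n>=0} a_n x^n with a_0 = 1.
Substitute y = x^r sum a_n x^n and match x^{r+n}. The recurrence is
  D(n) a_n + 2 a_{n-1} + 2 a_{n-2} = 0,  where D(n) = (r+n)(r+n-1) + (-5/2)(r+n) + (3/2).
  a_n = [-2 a_{n-1} - 2 a_{n-2}] / D(n).
Since the indicial polynomial factors as (r - r_1)(r - r_2), D(n) = (r_1 + n - r_1)(r_1 + n - r_2) = n(n + 5/2).
Evaluating step by step (a_0 = 1):
  n = 1: D(1) = 1(1 + 5/2) = 7/2; numerator = -2(1) = -2; a_1 = (-2)/(7/2) = -4/7
  n = 2: D(2) = 2(2 + 5/2) = 9; numerator = -2(-4/7) - 2(1) = -6/7; a_2 = (-6/7)/(9) = -2/21
  n = 3: D(3) = 3(3 + 5/2) = 33/2; numerator = -2(-2/21) - 2(-4/7) = 4/3; a_3 = (4/3)/(33/2) = 8/99
  n = 4: D(4) = 4(4 + 5/2) = 26; numerator = -2(8/99) - 2(-2/21) = 20/693; a_4 = (20/693)/(26) = 10/9009
  n = 5: D(5) = 5(5 + 5/2) = 75/2; numerator = -2(10/9009) - 2(8/99) = -164/1001; a_5 = (-164/1001)/(75/2) = -328/75075

r = 3; a_0 = 1; a_1 = -4/7; a_2 = -2/21; a_3 = 8/99; a_4 = 10/9009; a_5 = -328/75075


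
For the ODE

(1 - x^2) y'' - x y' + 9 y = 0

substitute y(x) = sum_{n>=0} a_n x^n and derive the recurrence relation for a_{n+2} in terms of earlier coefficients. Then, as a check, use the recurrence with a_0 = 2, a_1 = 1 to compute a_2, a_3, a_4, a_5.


Substitute y = sum_n a_n x^n.
(1 - 1 x^2) y'' contributes (n+2)(n+1) a_{n+2} - n(n-1) a_n at x^n.
-x y'(x) contributes -n a_n at x^n.
9 y(x) contributes 9 a_n at x^n.
Matching x^n: (n+2)(n+1) a_{n+2} + (-n(n-1) - n + 9) a_n = 0.
Thus a_{n+2} = (n(n-1) + n - 9) / ((n+1)(n+2)) * a_n.

Check with a_0 = 2, a_1 = 1 (apply the recurrence for n = 0, 1, 2, 3): a_0 = 2, a_1 = 1, a_2 = -9, a_3 = -4/3, a_4 = 15/4, a_5 = 0.

a_(n+2) = (n(n-1) + n - 9) / ((n+1)(n+2)) * a_n; check: a_0 = 2, a_1 = 1, a_2 = -9, a_3 = -4/3, a_4 = 15/4, a_5 = 0


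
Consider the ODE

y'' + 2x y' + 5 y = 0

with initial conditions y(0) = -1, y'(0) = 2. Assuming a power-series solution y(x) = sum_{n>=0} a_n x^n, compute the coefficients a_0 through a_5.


Ansatz: y(x) = sum_{n>=0} a_n x^n, so y'(x) = sum_{n>=1} n a_n x^(n-1) and y''(x) = sum_{n>=2} n(n-1) a_n x^(n-2).
Substitute into P(x) y'' + Q(x) y' + R(x) y = 0 with P(x) = 1, Q(x) = 2x, R(x) = 5, and match powers of x.
Initial conditions: a_0 = -1, a_1 = 2.
Setting the coefficient of each power of x to zero and solving order by order (substituting the coefficients already found):
  x^0: 2 a_2 + 5 a_0 = 0  ->  2 a_2 = -5 a_0 = 5  ->  a_2 = 5/2
  x^1: 6 a_3 + 7 a_1 = 0  ->  6 a_3 = -7 a_1 = -14  ->  a_3 = -7/3
  x^2: 12 a_4 + 9 a_2 = 0  ->  12 a_4 = -9 a_2 = -45/2  ->  a_4 = -15/8
  x^3: 20 a_5 + 11 a_3 = 0  ->  20 a_5 = -11 a_3 = 77/3  ->  a_5 = 77/60
Truncated series: y(x) = -1 + 2 x + (5/2) x^2 - (7/3) x^3 - (15/8) x^4 + (77/60) x^5 + O(x^6).

a_0 = -1; a_1 = 2; a_2 = 5/2; a_3 = -7/3; a_4 = -15/8; a_5 = 77/60


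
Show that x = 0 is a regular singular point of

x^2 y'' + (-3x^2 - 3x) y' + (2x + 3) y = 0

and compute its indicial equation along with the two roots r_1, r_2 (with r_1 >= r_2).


Divide by x^2 to reach normal form y'' + P_1(x) y' + P_2(x) y = 0 with P_1(x) = -3 - 3/x and P_2(x) = 2/x + 3/x^2.
x = 0 is a singular point because the y'-coefficient -3 - 3/x has a pole at x = 0 and the y-coefficient 2/x + 3/x^2 has a pole at x = 0.
It is a regular singular point because x P_1(x) = p(x) = -3x - 3 and x^2 P_2(x) = q(x) = 2x + 3 are polynomials, hence analytic at x = 0.
p(0) = -3,  q(0) = 3.
Indicial equation: r(r-1) + p(0) r + q(0) = 0, i.e. r^2 + (p(0) - 1) r + q(0) = 0, i.e. r^2 - 4 r + 3 = 0.
Discriminant: (-4)^2 - 4(3) = 4, so r = (4 ± 2)/2.
Solving: r_1 = 3, r_2 = 1.

indicial: r^2 - 4 r + 3 = 0; roots r_1 = 3, r_2 = 1


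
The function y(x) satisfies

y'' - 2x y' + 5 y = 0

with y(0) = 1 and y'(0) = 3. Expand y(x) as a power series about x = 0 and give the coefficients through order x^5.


Ansatz: y(x) = sum_{n>=0} a_n x^n, so y'(x) = sum_{n>=1} n a_n x^(n-1) and y''(x) = sum_{n>=2} n(n-1) a_n x^(n-2).
Substitute into P(x) y'' + Q(x) y' + R(x) y = 0 with P(x) = 1, Q(x) = -2x, R(x) = 5, and match powers of x.
Initial conditions: a_0 = 1, a_1 = 3.
Setting the coefficient of each power of x to zero and solving order by order (substituting the coefficients already found):
  x^0: 2 a_2 + 5 a_0 = 0  ->  2 a_2 = -5 a_0 = -5  ->  a_2 = -5/2
  x^1: 6 a_3 + 3 a_1 = 0  ->  6 a_3 = -3 a_1 = -9  ->  a_3 = -3/2
  x^2: 12 a_4 + a_2 = 0  ->  12 a_4 = -a_2 = 5/2  ->  a_4 = 5/24
  x^3: 20 a_5 - a_3 = 0  ->  20 a_5 = a_3 = -3/2  ->  a_5 = -3/40
Truncated series: y(x) = 1 + 3 x - (5/2) x^2 - (3/2) x^3 + (5/24) x^4 - (3/40) x^5 + O(x^6).

a_0 = 1; a_1 = 3; a_2 = -5/2; a_3 = -3/2; a_4 = 5/24; a_5 = -3/40


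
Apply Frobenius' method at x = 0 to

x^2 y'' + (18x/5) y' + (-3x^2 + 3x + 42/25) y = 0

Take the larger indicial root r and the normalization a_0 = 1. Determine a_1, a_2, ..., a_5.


Write in Frobenius form y'' + (p(x)/x) y' + (q(x)/x^2) y = 0:
  p(x) = 18/5,  q(x) = -3x^2 + 3x + 42/25.
Indicial equation: r(r-1) + (18/5) r + (42/25) = 0 -> roots r_1 = -6/5, r_2 = -7/5.
Take r = r_1 = -6/5. Let y(x) = x^r sum_{n>=0} a_n x^n with a_0 = 1.
Substitute y = x^r sum a_n x^n and match x^{r+n}. The recurrence is
  D(n) a_n + 3 a_{n-1} - 3 a_{n-2} = 0,  where D(n) = (r+n)(r+n-1) + (18/5)(r+n) + (42/25).
  a_n = [-3 a_{n-1} + 3 a_{n-2}] / D(n).
Since the indicial polynomial factors as (r - r_1)(r - r_2), D(n) = (r_1 + n - r_1)(r_1 + n - r_2) = n(n + 1/5).
Evaluating step by step (a_0 = 1):
  n = 1: D(1) = 1(1 + 1/5) = 6/5; numerator = -3(1) = -3; a_1 = (-3)/(6/5) = -5/2
  n = 2: D(2) = 2(2 + 1/5) = 22/5; numerator = -3(-5/2) + 3(1) = 21/2; a_2 = (21/2)/(22/5) = 105/44
  n = 3: D(3) = 3(3 + 1/5) = 48/5; numerator = -3(105/44) + 3(-5/2) = -645/44; a_3 = (-645/44)/(48/5) = -1075/704
  n = 4: D(4) = 4(4 + 1/5) = 84/5; numerator = -3(-1075/704) + 3(105/44) = 8265/704; a_4 = (8265/704)/(84/5) = 13775/19712
  n = 5: D(5) = 5(5 + 1/5) = 26; numerator = -3(13775/19712) + 3(-1075/704) = -131625/19712; a_5 = (-131625/19712)/(26) = -10125/39424

r = -6/5; a_0 = 1; a_1 = -5/2; a_2 = 105/44; a_3 = -1075/704; a_4 = 13775/19712; a_5 = -10125/39424


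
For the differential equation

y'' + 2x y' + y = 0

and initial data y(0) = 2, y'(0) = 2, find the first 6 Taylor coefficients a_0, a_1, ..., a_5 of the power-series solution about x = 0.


Ansatz: y(x) = sum_{n>=0} a_n x^n, so y'(x) = sum_{n>=1} n a_n x^(n-1) and y''(x) = sum_{n>=2} n(n-1) a_n x^(n-2).
Substitute into P(x) y'' + Q(x) y' + R(x) y = 0 with P(x) = 1, Q(x) = 2x, R(x) = 1, and match powers of x.
Initial conditions: a_0 = 2, a_1 = 2.
Setting the coefficient of each power of x to zero and solving order by order (substituting the coefficients already found):
  x^0: 2 a_2 + a_0 = 0  ->  2 a_2 = -a_0 = -2  ->  a_2 = -1
  x^1: 6 a_3 + 3 a_1 = 0  ->  6 a_3 = -3 a_1 = -6  ->  a_3 = -1
  x^2: 12 a_4 + 5 a_2 = 0  ->  12 a_4 = -5 a_2 = 5  ->  a_4 = 5/12
  x^3: 20 a_5 + 7 a_3 = 0  ->  20 a_5 = -7 a_3 = 7  ->  a_5 = 7/20
Truncated series: y(x) = 2 + 2 x - x^2 - x^3 + (5/12) x^4 + (7/20) x^5 + O(x^6).

a_0 = 2; a_1 = 2; a_2 = -1; a_3 = -1; a_4 = 5/12; a_5 = 7/20


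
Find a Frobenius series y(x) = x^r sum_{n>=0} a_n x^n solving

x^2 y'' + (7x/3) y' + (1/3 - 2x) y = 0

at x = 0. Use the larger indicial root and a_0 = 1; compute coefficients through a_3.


Write in Frobenius form y'' + (p(x)/x) y' + (q(x)/x^2) y = 0:
  p(x) = 7/3,  q(x) = 1/3 - 2x.
Indicial equation: r(r-1) + (7/3) r + (1/3) = 0 -> roots r_1 = -1/3, r_2 = -1.
Take r = r_1 = -1/3. Let y(x) = x^r sum_{n>=0} a_n x^n with a_0 = 1.
Substitute y = x^r sum a_n x^n and match x^{r+n}. The recurrence is
  D(n) a_n - 2 a_{n-1} = 0,  where D(n) = (r+n)(r+n-1) + (7/3)(r+n) + (1/3).
  a_n = 2 / D(n) * a_{n-1}.
Since the indicial polynomial factors as (r - r_1)(r - r_2), D(n) = (r_1 + n - r_1)(r_1 + n - r_2) = n(n + 2/3).
Evaluating step by step (a_0 = 1):
  n = 1: D(1) = 1(1 + 2/3) = 5/3; numerator = 2(1) = 2; a_1 = (2)/(5/3) = 6/5
  n = 2: D(2) = 2(2 + 2/3) = 16/3; numerator = 2(6/5) = 12/5; a_2 = (12/5)/(16/3) = 9/20
  n = 3: D(3) = 3(3 + 2/3) = 11; numerator = 2(9/20) = 9/10; a_3 = (9/10)/(11) = 9/110

r = -1/3; a_0 = 1; a_1 = 6/5; a_2 = 9/20; a_3 = 9/110


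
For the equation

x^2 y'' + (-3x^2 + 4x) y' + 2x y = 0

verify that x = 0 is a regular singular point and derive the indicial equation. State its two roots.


Divide by x^2 to reach normal form y'' + P_1(x) y' + P_2(x) y = 0 with P_1(x) = -3 + 4/x and P_2(x) = 2/x.
x = 0 is a singular point because the y'-coefficient -3 + 4/x has a pole at x = 0 and the y-coefficient 2/x has a pole at x = 0.
It is a regular singular point because x P_1(x) = p(x) = 4 - 3x and x^2 P_2(x) = q(x) = 2x are polynomials, hence analytic at x = 0.
p(0) = 4,  q(0) = 0.
Indicial equation: r(r-1) + p(0) r + q(0) = 0, i.e. r^2 + (p(0) - 1) r + q(0) = 0, i.e. r^2 + 3 r = 0.
Discriminant: (3)^2 - 4(0) = 9, so r = (-3 ± 3)/2.
Solving: r_1 = 0, r_2 = -3.

indicial: r^2 + 3 r = 0; roots r_1 = 0, r_2 = -3


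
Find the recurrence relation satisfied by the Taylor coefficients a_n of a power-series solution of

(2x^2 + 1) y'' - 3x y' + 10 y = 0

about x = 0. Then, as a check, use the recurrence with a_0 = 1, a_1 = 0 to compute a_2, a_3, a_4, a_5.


Substitute y = sum_n a_n x^n.
(1 + 2 x^2) y'' contributes (n+2)(n+1) a_{n+2} + 2 n(n-1) a_n at x^n.
-3 x y'(x) contributes -3 n a_n at x^n.
10 y(x) contributes 10 a_n at x^n.
Matching x^n: (n+2)(n+1) a_{n+2} + (2 n(n-1) - 3 n + 10) a_n = 0.
Thus a_{n+2} = (-2 n(n-1) + 3 n - 10) / ((n+1)(n+2)) * a_n.

Check with a_0 = 1, a_1 = 0 (apply the recurrence for n = 0, 1, 2, 3): a_0 = 1, a_1 = 0, a_2 = -5, a_3 = 0, a_4 = 10/3, a_5 = 0.

a_(n+2) = (-2 n(n-1) + 3 n - 10) / ((n+1)(n+2)) * a_n; check: a_0 = 1, a_1 = 0, a_2 = -5, a_3 = 0, a_4 = 10/3, a_5 = 0


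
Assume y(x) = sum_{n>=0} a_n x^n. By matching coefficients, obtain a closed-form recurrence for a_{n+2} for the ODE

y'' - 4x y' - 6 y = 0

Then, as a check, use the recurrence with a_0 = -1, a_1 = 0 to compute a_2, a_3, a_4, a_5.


Substitute y = sum_n a_n x^n.
y''(x) has coefficient (n+2)(n+1) a_{n+2} at x^n;
-4 x y'(x) has coefficient -4 n a_n at x^n (shift);
-6 y(x) has coefficient -6 a_n at x^n.
Matching x^n: (n+2)(n+1) a_{n+2} + (-4n - 6) a_n = 0.
Thus a_{n+2} = (4n + 6) / ((n+1)(n+2)) * a_n.

Check with a_0 = -1, a_1 = 0 (apply the recurrence for n = 0, 1, 2, 3): a_0 = -1, a_1 = 0, a_2 = -3, a_3 = 0, a_4 = -7/2, a_5 = 0.

a_(n+2) = (4n + 6) / ((n+1)(n+2)) * a_n; check: a_0 = -1, a_1 = 0, a_2 = -3, a_3 = 0, a_4 = -7/2, a_5 = 0


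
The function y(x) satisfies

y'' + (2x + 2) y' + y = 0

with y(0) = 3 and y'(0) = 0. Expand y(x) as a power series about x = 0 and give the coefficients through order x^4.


Ansatz: y(x) = sum_{n>=0} a_n x^n, so y'(x) = sum_{n>=1} n a_n x^(n-1) and y''(x) = sum_{n>=2} n(n-1) a_n x^(n-2).
Substitute into P(x) y'' + Q(x) y' + R(x) y = 0 with P(x) = 1, Q(x) = 2x + 2, R(x) = 1, and match powers of x.
Initial conditions: a_0 = 3, a_1 = 0.
Setting the coefficient of each power of x to zero and solving order by order (substituting the coefficients already found):
  x^0: 2 a_2 + 2 a_1 + a_0 = 0  ->  2 a_2 = -2 a_1 - a_0 = -3  ->  a_2 = -3/2
  x^1: 6 a_3 + 4 a_2 + 3 a_1 = 0  ->  6 a_3 = -4 a_2 - 3 a_1 = 6  ->  a_3 = 1
  x^2: 12 a_4 + 6 a_3 + 5 a_2 = 0  ->  12 a_4 = -6 a_3 - 5 a_2 = 3/2  ->  a_4 = 1/8
Truncated series: y(x) = 3 - (3/2) x^2 + x^3 + (1/8) x^4 + O(x^5).

a_0 = 3; a_1 = 0; a_2 = -3/2; a_3 = 1; a_4 = 1/8


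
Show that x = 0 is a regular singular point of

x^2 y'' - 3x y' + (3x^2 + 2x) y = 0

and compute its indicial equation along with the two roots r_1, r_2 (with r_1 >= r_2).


Divide by x^2 to reach normal form y'' + P_1(x) y' + P_2(x) y = 0 with P_1(x) = -3/x and P_2(x) = 3 + 2/x.
x = 0 is a singular point because the y'-coefficient -3/x has a pole at x = 0 and the y-coefficient 3 + 2/x has a pole at x = 0.
It is a regular singular point because x P_1(x) = p(x) = -3 and x^2 P_2(x) = q(x) = 3x^2 + 2x are polynomials, hence analytic at x = 0.
p(0) = -3,  q(0) = 0.
Indicial equation: r(r-1) + p(0) r + q(0) = 0, i.e. r^2 + (p(0) - 1) r + q(0) = 0, i.e. r^2 - 4 r = 0.
Discriminant: (-4)^2 - 4(0) = 16, so r = (4 ± 4)/2.
Solving: r_1 = 4, r_2 = 0.

indicial: r^2 - 4 r = 0; roots r_1 = 4, r_2 = 0


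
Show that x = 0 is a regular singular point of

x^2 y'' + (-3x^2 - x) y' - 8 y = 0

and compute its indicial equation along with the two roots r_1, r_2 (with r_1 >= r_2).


Divide by x^2 to reach normal form y'' + P_1(x) y' + P_2(x) y = 0 with P_1(x) = -3 - 1/x and P_2(x) = -8/x^2.
x = 0 is a singular point because the y'-coefficient -3 - 1/x has a pole at x = 0 and the y-coefficient -8/x^2 has a pole at x = 0.
It is a regular singular point because x P_1(x) = p(x) = -3x - 1 and x^2 P_2(x) = q(x) = -8 are polynomials, hence analytic at x = 0.
p(0) = -1,  q(0) = -8.
Indicial equation: r(r-1) + p(0) r + q(0) = 0, i.e. r^2 + (p(0) - 1) r + q(0) = 0, i.e. r^2 - 2 r - 8 = 0.
Discriminant: (-2)^2 - 4(-8) = 36, so r = (2 ± 6)/2.
Solving: r_1 = 4, r_2 = -2.

indicial: r^2 - 2 r - 8 = 0; roots r_1 = 4, r_2 = -2


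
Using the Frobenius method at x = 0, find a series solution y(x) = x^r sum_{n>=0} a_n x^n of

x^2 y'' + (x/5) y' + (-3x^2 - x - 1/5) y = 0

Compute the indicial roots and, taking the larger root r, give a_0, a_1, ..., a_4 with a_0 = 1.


Write in Frobenius form y'' + (p(x)/x) y' + (q(x)/x^2) y = 0:
  p(x) = 1/5,  q(x) = -3x^2 - x - 1/5.
Indicial equation: r(r-1) + (1/5) r + (-1/5) = 0 -> roots r_1 = 1, r_2 = -1/5.
Take r = r_1 = 1. Let y(x) = x^r sum_{n>=0} a_n x^n with a_0 = 1.
Substitute y = x^r sum a_n x^n and match x^{r+n}. The recurrence is
  D(n) a_n - 1 a_{n-1} - 3 a_{n-2} = 0,  where D(n) = (r+n)(r+n-1) + (1/5)(r+n) + (-1/5).
  a_n = [1 a_{n-1} + 3 a_{n-2}] / D(n).
Since the indicial polynomial factors as (r - r_1)(r - r_2), D(n) = (r_1 + n - r_1)(r_1 + n - r_2) = n(n + 6/5).
Evaluating step by step (a_0 = 1):
  n = 1: D(1) = 1(1 + 6/5) = 11/5; numerator = 1(1) = 1; a_1 = (1)/(11/5) = 5/11
  n = 2: D(2) = 2(2 + 6/5) = 32/5; numerator = 1(5/11) + 3(1) = 38/11; a_2 = (38/11)/(32/5) = 95/176
  n = 3: D(3) = 3(3 + 6/5) = 63/5; numerator = 1(95/176) + 3(5/11) = 335/176; a_3 = (335/176)/(63/5) = 1675/11088
  n = 4: D(4) = 4(4 + 6/5) = 104/5; numerator = 1(1675/11088) + 3(95/176) = 9815/5544; a_4 = (9815/5544)/(104/5) = 3775/44352

r = 1; a_0 = 1; a_1 = 5/11; a_2 = 95/176; a_3 = 1675/11088; a_4 = 3775/44352


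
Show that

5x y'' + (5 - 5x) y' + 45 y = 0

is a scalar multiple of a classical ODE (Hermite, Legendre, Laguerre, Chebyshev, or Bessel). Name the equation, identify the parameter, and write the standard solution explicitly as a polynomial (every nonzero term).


All three coefficients share the factor 5; dividing through by 5 gives  x y'' + (1 - x) y' + 9 y = 0.
This matches the Laguerre equation x y'' + (1 - x) y' + n y = 0 with n = 9; the polynomial solution is L_9(x).
With y = sum_k a_k x^k, matching x^k gives (k+1)k a_{k+1} + (k+1) a_{k+1} - k a_k + n a_k = 0, i.e. (k+1)^2 a_{k+1} = (k - n) a_k = (k - 9) a_k. The right side vanishes at k = 9, so the series terminates at degree 9.
Standard normalization L_n(0) = 1 gives a_0 = 1. Work upward with a_{k+1} = (k - 9) a_k / (k+1)^2:
  a_1 = (0 - 9)(1) / 1^2 = -9/1 = -9
  a_2 = (1 - 9)(-9) / 2^2 = 72/4 = 18
  a_3 = (2 - 9)(18) / 3^2 = -126/9 = -14
  a_4 = (3 - 9)(-14) / 4^2 = 84/16 = 21/4
  a_5 = (4 - 9)(21/4) / 5^2 = (-105/4)/25 = -21/20
  a_6 = (5 - 9)(-21/20) / 6^2 = (21/5)/36 = 7/60
  a_7 = (6 - 9)(7/60) / 7^2 = (-7/20)/49 = -1/140
  a_8 = (7 - 9)(-1/140) / 8^2 = (1/70)/64 = 1/4480
  a_9 = (8 - 9)(1/4480) / 9^2 = (-1/4480)/81 = -1/362880
Hence L_9(x) = -x^9/362880 + x^8/4480 - x^7/140 + 7 x^6/60 - 21 x^5/20 + 21 x^4/4 - 14 x^3 + 18 x^2 - 9 x + 1.

L_9(x); series = -x^9/362880 + x^8/4480 - x^7/140 + 7 x^6/60 - 21 x^5/20 + 21 x^4/4 - 14 x^3 + 18 x^2 - 9 x + 1


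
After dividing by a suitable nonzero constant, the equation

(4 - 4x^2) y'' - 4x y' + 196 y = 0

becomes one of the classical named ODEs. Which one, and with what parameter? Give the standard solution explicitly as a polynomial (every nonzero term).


All three coefficients share the factor 4; dividing through by 4 gives  (1 - x^2) y'' - x y' + 49 y = 0.
This matches the Chebyshev equation (1 - x^2) y'' - x y' + n^2 y = 0 (note the -x y' term, not -2x y') with n^2 = 49, so n = 7; the polynomial solution is T_7(x).
With y = sum_k a_k x^k, matching x^k gives (k+2)(k+1) a_{k+2} = (k^2 - n^2) a_k = (k - 7)(k + 7) a_k. The right side vanishes at k = 7, so the series with the parity of 7 terminates at degree 7.
Standard normalization: leading coefficient of T_n is 2^(n-1), so a_7 = 2^6 = 64. Work downward with a_k = (k+1)(k+2) a_{k+2} / ((k - 7)(k + 7)):
  a_5 = (6)(7)(64) / ((5 - 7)(5 + 7)) = 2688/(-24) = -112
  a_3 = (4)(5)(-112) / ((3 - 7)(3 + 7)) = -2240/(-40) = 56
  a_1 = (2)(3)(56) / ((1 - 7)(1 + 7)) = 336/(-48) = -7
Hence T_7(x) = 64 x^7 - 112 x^5 + 56 x^3 - 7 x.

T_7(x); series = 64 x^7 - 112 x^5 + 56 x^3 - 7 x


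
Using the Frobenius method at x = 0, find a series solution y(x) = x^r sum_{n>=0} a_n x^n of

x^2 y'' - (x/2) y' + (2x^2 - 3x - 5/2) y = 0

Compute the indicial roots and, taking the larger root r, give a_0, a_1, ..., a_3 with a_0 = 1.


Write in Frobenius form y'' + (p(x)/x) y' + (q(x)/x^2) y = 0:
  p(x) = -1/2,  q(x) = 2x^2 - 3x - 5/2.
Indicial equation: r(r-1) + (-1/2) r + (-5/2) = 0 -> roots r_1 = 5/2, r_2 = -1.
Take r = r_1 = 5/2. Let y(x) = x^r sum_{n>=0} a_n x^n with a_0 = 1.
Substitute y = x^r sum a_n x^n and match x^{r+n}. The recurrence is
  D(n) a_n - 3 a_{n-1} + 2 a_{n-2} = 0,  where D(n) = (r+n)(r+n-1) + (-1/2)(r+n) + (-5/2).
  a_n = [3 a_{n-1} - 2 a_{n-2}] / D(n).
Since the indicial polynomial factors as (r - r_1)(r - r_2), D(n) = (r_1 + n - r_1)(r_1 + n - r_2) = n(n + 7/2).
Evaluating step by step (a_0 = 1):
  n = 1: D(1) = 1(1 + 7/2) = 9/2; numerator = 3(1) = 3; a_1 = (3)/(9/2) = 2/3
  n = 2: D(2) = 2(2 + 7/2) = 11; numerator = 3(2/3) - 2(1) = 0; a_2 = (0)/(11) = 0
  n = 3: D(3) = 3(3 + 7/2) = 39/2; numerator = 3(0) - 2(2/3) = -4/3; a_3 = (-4/3)/(39/2) = -8/117

r = 5/2; a_0 = 1; a_1 = 2/3; a_2 = 0; a_3 = -8/117


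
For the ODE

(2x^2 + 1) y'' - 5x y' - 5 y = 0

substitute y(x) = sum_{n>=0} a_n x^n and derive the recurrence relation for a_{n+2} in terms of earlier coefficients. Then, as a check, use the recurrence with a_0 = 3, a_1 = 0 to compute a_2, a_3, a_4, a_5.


Substitute y = sum_n a_n x^n.
(1 + 2 x^2) y'' contributes (n+2)(n+1) a_{n+2} + 2 n(n-1) a_n at x^n.
-5 x y'(x) contributes -5 n a_n at x^n.
-5 y(x) contributes -5 a_n at x^n.
Matching x^n: (n+2)(n+1) a_{n+2} + (2 n(n-1) - 5 n - 5) a_n = 0.
Thus a_{n+2} = (-2 n(n-1) + 5 n + 5) / ((n+1)(n+2)) * a_n.

Check with a_0 = 3, a_1 = 0 (apply the recurrence for n = 0, 1, 2, 3): a_0 = 3, a_1 = 0, a_2 = 15/2, a_3 = 0, a_4 = 55/8, a_5 = 0.

a_(n+2) = (-2 n(n-1) + 5 n + 5) / ((n+1)(n+2)) * a_n; check: a_0 = 3, a_1 = 0, a_2 = 15/2, a_3 = 0, a_4 = 55/8, a_5 = 0
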